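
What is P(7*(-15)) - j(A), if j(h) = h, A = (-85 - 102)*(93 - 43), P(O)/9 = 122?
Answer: 10448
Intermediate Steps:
P(O) = 1098 (P(O) = 9*122 = 1098)
A = -9350 (A = -187*50 = -9350)
P(7*(-15)) - j(A) = 1098 - 1*(-9350) = 1098 + 9350 = 10448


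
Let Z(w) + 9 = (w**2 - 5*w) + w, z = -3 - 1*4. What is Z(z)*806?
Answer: 54808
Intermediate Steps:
z = -7 (z = -3 - 4 = -7)
Z(w) = -9 + w**2 - 4*w (Z(w) = -9 + ((w**2 - 5*w) + w) = -9 + (w**2 - 4*w) = -9 + w**2 - 4*w)
Z(z)*806 = (-9 + (-7)**2 - 4*(-7))*806 = (-9 + 49 + 28)*806 = 68*806 = 54808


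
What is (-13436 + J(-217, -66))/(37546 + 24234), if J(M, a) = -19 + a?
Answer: -13521/61780 ≈ -0.21886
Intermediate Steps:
(-13436 + J(-217, -66))/(37546 + 24234) = (-13436 + (-19 - 66))/(37546 + 24234) = (-13436 - 85)/61780 = -13521*1/61780 = -13521/61780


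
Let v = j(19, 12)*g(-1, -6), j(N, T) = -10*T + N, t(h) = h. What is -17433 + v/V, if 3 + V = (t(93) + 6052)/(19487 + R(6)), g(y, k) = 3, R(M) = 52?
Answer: -908824059/52472 ≈ -17320.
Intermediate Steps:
j(N, T) = N - 10*T
v = -303 (v = (19 - 10*12)*3 = (19 - 120)*3 = -101*3 = -303)
V = -52472/19539 (V = -3 + (93 + 6052)/(19487 + 52) = -3 + 6145/19539 = -52472/19539 ≈ -2.6855)
-17433 + v/V = -17433 - 303/(-52472/19539) = -17433 - 303*(-19539/52472) = -17433 + 5920317/52472 = -908824059/52472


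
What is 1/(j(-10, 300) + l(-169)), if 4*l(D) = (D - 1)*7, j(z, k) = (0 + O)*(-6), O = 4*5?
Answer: -2/835 ≈ -0.0023952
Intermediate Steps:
O = 20
j(z, k) = -120 (j(z, k) = (0 + 20)*(-6) = 20*(-6) = -120)
l(D) = -7/4 + 7*D/4 (l(D) = ((D - 1)*7)/4 = ((-1 + D)*7)/4 = (-7 + 7*D)/4 = -7/4 + 7*D/4)
1/(j(-10, 300) + l(-169)) = 1/(-120 + (-7/4 + (7/4)*(-169))) = 1/(-120 + (-7/4 - 1183/4)) = 1/(-120 - 595/2) = 1/(-835/2) = -2/835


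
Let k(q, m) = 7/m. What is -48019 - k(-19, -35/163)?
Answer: -239932/5 ≈ -47986.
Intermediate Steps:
-48019 - k(-19, -35/163) = -48019 - 7/((-35/163)) = -48019 - 7/((-35*1/163)) = -48019 - 7/(-35/163) = -48019 - 7*(-163)/35 = -48019 - 1*(-163/5) = -48019 + 163/5 = -239932/5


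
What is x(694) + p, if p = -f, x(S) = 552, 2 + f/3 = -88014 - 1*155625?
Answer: 731475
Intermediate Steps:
f = -730923 (f = -6 + 3*(-88014 - 1*155625) = -6 + 3*(-88014 - 155625) = -6 + 3*(-243639) = -6 - 730917 = -730923)
p = 730923 (p = -1*(-730923) = 730923)
x(694) + p = 552 + 730923 = 731475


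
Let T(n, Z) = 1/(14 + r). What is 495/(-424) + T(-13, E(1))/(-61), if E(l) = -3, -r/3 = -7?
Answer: -1057249/905240 ≈ -1.1679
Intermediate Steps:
r = 21 (r = -3*(-7) = 21)
T(n, Z) = 1/35 (T(n, Z) = 1/(14 + 21) = 1/35)
495/(-424) + T(-13, E(1))/(-61) = 495/(-424) + (1/35)/(-61) = 495*(-1/424) + (1/35)*(-1/61) = -495/424 - 1/2135 = -1057249/905240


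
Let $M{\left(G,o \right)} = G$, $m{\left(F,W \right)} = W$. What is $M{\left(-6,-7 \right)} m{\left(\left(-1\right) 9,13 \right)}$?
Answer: $-78$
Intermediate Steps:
$M{\left(-6,-7 \right)} m{\left(\left(-1\right) 9,13 \right)} = \left(-6\right) 13 = -78$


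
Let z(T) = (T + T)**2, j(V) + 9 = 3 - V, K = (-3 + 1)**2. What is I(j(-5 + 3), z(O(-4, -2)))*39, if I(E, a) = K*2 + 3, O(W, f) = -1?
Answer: 429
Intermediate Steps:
K = 4 (K = (-2)**2 = 4)
j(V) = -6 - V (j(V) = -9 + (3 - V) = -6 - V)
z(T) = 4*T**2 (z(T) = (2*T)**2 = 4*T**2)
I(E, a) = 11 (I(E, a) = 4*2 + 3 = 8 + 3 = 11)
I(j(-5 + 3), z(O(-4, -2)))*39 = 11*39 = 429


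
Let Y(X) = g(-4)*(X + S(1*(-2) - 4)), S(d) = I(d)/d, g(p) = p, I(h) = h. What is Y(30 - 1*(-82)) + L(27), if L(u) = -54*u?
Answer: -1910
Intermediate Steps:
S(d) = 1 (S(d) = d/d = 1)
Y(X) = -4 - 4*X (Y(X) = -4*(X + 1) = -4*(1 + X) = -4 - 4*X)
Y(30 - 1*(-82)) + L(27) = (-4 - 4*(30 - 1*(-82))) - 54*27 = (-4 - 4*(30 + 82)) - 1458 = (-4 - 4*112) - 1458 = (-4 - 448) - 1458 = -452 - 1458 = -1910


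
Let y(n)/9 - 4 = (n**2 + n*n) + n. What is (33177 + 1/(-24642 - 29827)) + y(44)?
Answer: 3728784332/54469 ≈ 68457.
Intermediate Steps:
y(n) = 36 + 9*n + 18*n**2 (y(n) = 36 + 9*((n**2 + n*n) + n) = 36 + 9*((n**2 + n**2) + n) = 36 + 9*(2*n**2 + n) = 36 + 9*(n + 2*n**2) = 36 + (9*n + 18*n**2) = 36 + 9*n + 18*n**2)
(33177 + 1/(-24642 - 29827)) + y(44) = (33177 + 1/(-24642 - 29827)) + (36 + 9*44 + 18*44**2) = (33177 + 1/(-54469)) + (36 + 396 + 18*1936) = (33177 - 1/54469) + (36 + 396 + 34848) = 1807118012/54469 + 35280 = 3728784332/54469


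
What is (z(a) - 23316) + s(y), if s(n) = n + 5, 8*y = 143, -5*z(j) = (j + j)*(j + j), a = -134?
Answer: -1506317/40 ≈ -37658.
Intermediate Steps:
z(j) = -4*j²/5 (z(j) = -(j + j)*(j + j)/5 = -2*j*2*j/5 = -4*j²/5)
y = 143/8 (y = (⅛)*143 = 143/8 ≈ 17.875)
s(n) = 5 + n
(z(a) - 23316) + s(y) = (-⅘*(-134)² - 23316) + (5 + 143/8) = (-⅘*17956 - 23316) + 183/8 = (-71824/5 - 23316) + 183/8 = -188404/5 + 183/8 = -1506317/40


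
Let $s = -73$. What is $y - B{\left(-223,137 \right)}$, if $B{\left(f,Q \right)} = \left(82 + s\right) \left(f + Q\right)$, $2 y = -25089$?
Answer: $- \frac{23541}{2} \approx -11771.0$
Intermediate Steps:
$y = - \frac{25089}{2}$ ($y = \frac{1}{2} \left(-25089\right) = - \frac{25089}{2} \approx -12545.0$)
$B{\left(f,Q \right)} = 9 Q + 9 f$ ($B{\left(f,Q \right)} = \left(82 - 73\right) \left(f + Q\right) = 9 \left(Q + f\right) = 9 Q + 9 f$)
$y - B{\left(-223,137 \right)} = - \frac{25089}{2} - \left(9 \cdot 137 + 9 \left(-223\right)\right) = - \frac{25089}{2} - \left(1233 - 2007\right) = - \frac{25089}{2} - -774 = - \frac{25089}{2} + 774 = - \frac{23541}{2}$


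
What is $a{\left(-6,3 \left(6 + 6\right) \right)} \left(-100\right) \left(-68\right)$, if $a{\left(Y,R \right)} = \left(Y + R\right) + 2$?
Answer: $217600$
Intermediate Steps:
$a{\left(Y,R \right)} = 2 + R + Y$ ($a{\left(Y,R \right)} = \left(R + Y\right) + 2 = 2 + R + Y$)
$a{\left(-6,3 \left(6 + 6\right) \right)} \left(-100\right) \left(-68\right) = \left(2 + 3 \left(6 + 6\right) - 6\right) \left(-100\right) \left(-68\right) = \left(2 + 3 \cdot 12 - 6\right) \left(-100\right) \left(-68\right) = \left(2 + 36 - 6\right) \left(-100\right) \left(-68\right) = 32 \left(-100\right) \left(-68\right) = \left(-3200\right) \left(-68\right) = 217600$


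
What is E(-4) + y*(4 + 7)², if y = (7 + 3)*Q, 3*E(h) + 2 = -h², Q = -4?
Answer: -4846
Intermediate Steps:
E(h) = -⅔ - h²/3 (E(h) = -⅔ + (-h²)/3 = -⅔ - h²/3)
y = -40 (y = (7 + 3)*(-4) = 10*(-4) = -40)
E(-4) + y*(4 + 7)² = (-⅔ - ⅓*(-4)²) - 40*(4 + 7)² = (-⅔ - ⅓*16) - 40*11² = (-⅔ - 16/3) - 40*121 = -6 - 4840 = -4846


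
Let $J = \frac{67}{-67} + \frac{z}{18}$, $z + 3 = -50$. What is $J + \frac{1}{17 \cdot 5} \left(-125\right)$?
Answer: $- \frac{1657}{306} \approx -5.415$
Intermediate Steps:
$z = -53$ ($z = -3 - 50 = -53$)
$J = - \frac{71}{18}$ ($J = \frac{67}{-67} - \frac{53}{18} = 67 \left(- \frac{1}{67}\right) - \frac{53}{18} = -1 - \frac{53}{18} = - \frac{71}{18} \approx -3.9444$)
$J + \frac{1}{17 \cdot 5} \left(-125\right) = - \frac{71}{18} + \frac{1}{17 \cdot 5} \left(-125\right) = - \frac{71}{18} + \frac{1}{85} \left(-125\right) = - \frac{71}{18} - \frac{25}{17} = - \frac{1657}{306}$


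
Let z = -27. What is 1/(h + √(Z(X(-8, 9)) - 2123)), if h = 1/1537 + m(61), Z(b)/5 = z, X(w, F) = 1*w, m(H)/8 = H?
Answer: 1152837609/567919732451 - 2362369*I*√2258/567919732451 ≈ 0.0020299 - 0.00019766*I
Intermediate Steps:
m(H) = 8*H
X(w, F) = w
Z(b) = -135 (Z(b) = 5*(-27) = -135)
h = 750057/1537 (h = 1/1537 + 8*61 = 1/1537 + 488 = 750057/1537 ≈ 488.00)
1/(h + √(Z(X(-8, 9)) - 2123)) = 1/(750057/1537 + √(-135 - 2123)) = 1/(750057/1537 + √(-2258)) = 1/(750057/1537 + I*√2258)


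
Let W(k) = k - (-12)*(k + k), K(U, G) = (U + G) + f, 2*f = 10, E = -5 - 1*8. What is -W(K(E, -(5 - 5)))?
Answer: 200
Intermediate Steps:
E = -13 (E = -5 - 8 = -13)
f = 5 (f = (1/2)*10 = 5)
K(U, G) = 5 + G + U (K(U, G) = (U + G) + 5 = (G + U) + 5 = 5 + G + U)
W(k) = 25*k (W(k) = k - (-12)*2*k = k - (-24)*k = k + 24*k = 25*k)
-W(K(E, -(5 - 5))) = -25*(5 - (5 - 5) - 13) = -25*(5 - 1*0 - 13) = -25*(5 + 0 - 13) = -25*(-8) = -1*(-200) = 200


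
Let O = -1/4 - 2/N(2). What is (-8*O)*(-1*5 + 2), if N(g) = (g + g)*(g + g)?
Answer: -9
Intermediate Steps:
N(g) = 4*g² (N(g) = (2*g)*(2*g) = 4*g²)
O = -3/8 (O = -1/4 - 2/(4*2²) = -1*¼ - 2/(4*4) = -¼ - 2/16 = -¼ - 2*1/16 = -¼ - ⅛ = -3/8 ≈ -0.37500)
(-8*O)*(-1*5 + 2) = (-8*(-3/8))*(-1*5 + 2) = 3*(-5 + 2) = 3*(-3) = -9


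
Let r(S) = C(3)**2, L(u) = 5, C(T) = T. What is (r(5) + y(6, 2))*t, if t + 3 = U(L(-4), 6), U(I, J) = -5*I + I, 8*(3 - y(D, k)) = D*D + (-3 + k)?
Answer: -1403/8 ≈ -175.38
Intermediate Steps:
y(D, k) = 27/8 - k/8 - D**2/8 (y(D, k) = 3 - (D*D + (-3 + k))/8 = 3 - (D**2 + (-3 + k))/8 = 3 - (-3 + k + D**2)/8 = 3 + (3/8 - k/8 - D**2/8) = 27/8 - k/8 - D**2/8)
r(S) = 9 (r(S) = 3**2 = 9)
U(I, J) = -4*I
t = -23 (t = -3 - 4*5 = -3 - 20 = -23)
(r(5) + y(6, 2))*t = (9 + (27/8 - 1/8*2 - 1/8*6**2))*(-23) = (9 + (27/8 - 1/4 - 1/8*36))*(-23) = (9 + (27/8 - 1/4 - 9/2))*(-23) = (9 - 11/8)*(-23) = (61/8)*(-23) = -1403/8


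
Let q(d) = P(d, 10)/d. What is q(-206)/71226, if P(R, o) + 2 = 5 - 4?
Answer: 1/14672556 ≈ 6.8154e-8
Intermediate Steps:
P(R, o) = -1 (P(R, o) = -2 + (5 - 4) = -2 + 1 = -1)
q(d) = -1/d
q(-206)/71226 = -1/(-206)/71226 = -1*(-1/206)*(1/71226) = (1/206)*(1/71226) = 1/14672556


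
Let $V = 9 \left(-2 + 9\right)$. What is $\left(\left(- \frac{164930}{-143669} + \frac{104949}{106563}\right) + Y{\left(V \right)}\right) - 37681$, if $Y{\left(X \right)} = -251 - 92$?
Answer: $- \frac{194035722808019}{5103266549} \approx -38022.0$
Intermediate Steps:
$V = 63$ ($V = 9 \cdot 7 = 63$)
$Y{\left(X \right)} = -343$ ($Y{\left(X \right)} = -251 - 92 = -343$)
$\left(\left(- \frac{164930}{-143669} + \frac{104949}{106563}\right) + Y{\left(V \right)}\right) - 37681 = \left(\left(- \frac{164930}{-143669} + \frac{104949}{106563}\right) - 343\right) - 37681 = \left(\left(\left(-164930\right) \left(- \frac{1}{143669}\right) + 104949 \cdot \frac{1}{106563}\right) - 343\right) - 37681 = \left(\left(\frac{164930}{143669} + \frac{34983}{35521}\right) - 343\right) - 37681 = \left(\frac{10884451157}{5103266549} - 343\right) - 37681 = - \frac{1739535975150}{5103266549} - 37681 = - \frac{194035722808019}{5103266549}$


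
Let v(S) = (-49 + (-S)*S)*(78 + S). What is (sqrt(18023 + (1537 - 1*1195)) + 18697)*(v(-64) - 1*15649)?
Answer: -1377576263 - 73679*sqrt(18365) ≈ -1.3876e+9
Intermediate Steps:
v(S) = (-49 - S**2)*(78 + S)
(sqrt(18023 + (1537 - 1*1195)) + 18697)*(v(-64) - 1*15649) = (sqrt(18023 + (1537 - 1*1195)) + 18697)*((-3822 - 1*(-64)**3 - 78*(-64)**2 - 49*(-64)) - 1*15649) = (sqrt(18023 + (1537 - 1195)) + 18697)*((-3822 - 1*(-262144) - 78*4096 + 3136) - 15649) = (sqrt(18023 + 342) + 18697)*((-3822 + 262144 - 319488 + 3136) - 15649) = (sqrt(18365) + 18697)*(-58030 - 15649) = (18697 + sqrt(18365))*(-73679) = -1377576263 - 73679*sqrt(18365)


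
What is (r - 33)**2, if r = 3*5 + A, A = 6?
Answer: 144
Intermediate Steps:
r = 21 (r = 3*5 + 6 = 15 + 6 = 21)
(r - 33)**2 = (21 - 33)**2 = (-12)**2 = 144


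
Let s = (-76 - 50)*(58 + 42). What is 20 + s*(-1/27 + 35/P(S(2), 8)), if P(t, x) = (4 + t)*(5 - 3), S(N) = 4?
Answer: -162455/6 ≈ -27076.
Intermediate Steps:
s = -12600 (s = -126*100 = -12600)
P(t, x) = 8 + 2*t (P(t, x) = (4 + t)*2 = 8 + 2*t)
20 + s*(-1/27 + 35/P(S(2), 8)) = 20 - 12600*(-1/27 + 35/(8 + 2*4)) = 20 - 12600*(-1*1/27 + 35/(8 + 8)) = 20 - 12600*(-1/27 + 35/16) = 20 - 12600*929/432 = 20 - 162575/6 = -162455/6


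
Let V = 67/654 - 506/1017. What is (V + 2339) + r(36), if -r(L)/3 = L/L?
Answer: 517817621/221706 ≈ 2335.6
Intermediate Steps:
V = -87595/221706 (V = 67*(1/654) - 506*1/1017 = 67/654 - 506/1017 = -87595/221706 ≈ -0.39510)
r(L) = -3 (r(L) = -3*L/L = -3*1 = -3)
(V + 2339) + r(36) = (-87595/221706 + 2339) - 3 = 518482739/221706 - 3 = 517817621/221706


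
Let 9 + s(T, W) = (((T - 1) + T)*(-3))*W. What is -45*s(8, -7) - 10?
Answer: -13780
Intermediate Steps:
s(T, W) = -9 + W*(3 - 6*T) (s(T, W) = -9 + (((T - 1) + T)*(-3))*W = -9 + (((-1 + T) + T)*(-3))*W = -9 + ((-1 + 2*T)*(-3))*W = -9 + (3 - 6*T)*W = -9 + W*(3 - 6*T))
-45*s(8, -7) - 10 = -45*(-9 + 3*(-7) - 6*8*(-7)) - 10 = -45*(-9 - 21 + 336) - 10 = -45*306 - 10 = -13770 - 10 = -13780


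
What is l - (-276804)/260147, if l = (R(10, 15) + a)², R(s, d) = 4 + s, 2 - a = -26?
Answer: 459176112/260147 ≈ 1765.1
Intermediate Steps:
a = 28 (a = 2 - 1*(-26) = 2 + 26 = 28)
l = 1764 (l = ((4 + 10) + 28)² = (14 + 28)² = 42² = 1764)
l - (-276804)/260147 = 1764 - (-276804)/260147 = 1764 - 1*(-276804/260147) = 1764 + 276804/260147 = 459176112/260147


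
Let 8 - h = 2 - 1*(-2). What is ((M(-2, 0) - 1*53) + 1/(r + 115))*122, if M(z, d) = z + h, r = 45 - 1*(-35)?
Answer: -1213168/195 ≈ -6221.4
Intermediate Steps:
r = 80 (r = 45 + 35 = 80)
h = 4 (h = 8 - (2 - 1*(-2)) = 8 - (2 + 2) = 8 - 1*4 = 8 - 4 = 4)
M(z, d) = 4 + z (M(z, d) = z + 4 = 4 + z)
((M(-2, 0) - 1*53) + 1/(r + 115))*122 = (((4 - 2) - 1*53) + 1/(80 + 115))*122 = ((2 - 53) + 1/195)*122 = (-51 + 1/195)*122 = -9944/195*122 = -1213168/195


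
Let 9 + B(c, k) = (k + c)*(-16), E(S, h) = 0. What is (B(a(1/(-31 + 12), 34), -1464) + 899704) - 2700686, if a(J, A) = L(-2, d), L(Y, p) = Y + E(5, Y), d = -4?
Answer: -1777535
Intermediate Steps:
L(Y, p) = Y (L(Y, p) = Y + 0 = Y)
a(J, A) = -2
B(c, k) = -9 - 16*c - 16*k (B(c, k) = -9 + (k + c)*(-16) = -9 + (c + k)*(-16) = -9 + (-16*c - 16*k) = -9 - 16*c - 16*k)
(B(a(1/(-31 + 12), 34), -1464) + 899704) - 2700686 = ((-9 - 16*(-2) - 16*(-1464)) + 899704) - 2700686 = ((-9 + 32 + 23424) + 899704) - 2700686 = (23447 + 899704) - 2700686 = 923151 - 2700686 = -1777535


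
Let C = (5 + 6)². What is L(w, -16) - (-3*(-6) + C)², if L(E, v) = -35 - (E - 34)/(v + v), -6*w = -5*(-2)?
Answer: -1858283/96 ≈ -19357.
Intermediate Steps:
C = 121 (C = 11² = 121)
w = -5/3 (w = -(-5)*(-2)/6 = -⅙*10 = -5/3 ≈ -1.6667)
L(E, v) = -35 - (-34 + E)/(2*v)
L(w, -16) - (-3*(-6) + C)² = (½)*(34 - 1*(-5/3) - 70*(-16))/(-16) - (-3*(-6) + 121)² = (½)*(-1/16)*(34 + 5/3 + 1120) - (18 + 121)² = (½)*(-1/16)*(3467/3) - 1*139² = -3467/96 - 1*19321 = -3467/96 - 19321 = -1858283/96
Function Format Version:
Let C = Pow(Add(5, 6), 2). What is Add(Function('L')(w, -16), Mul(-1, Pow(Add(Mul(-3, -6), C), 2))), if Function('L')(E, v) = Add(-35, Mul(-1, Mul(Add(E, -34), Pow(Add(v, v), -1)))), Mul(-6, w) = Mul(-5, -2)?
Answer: Rational(-1858283, 96) ≈ -19357.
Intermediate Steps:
C = 121 (C = Pow(11, 2) = 121)
w = Rational(-5, 3) (w = Mul(Rational(-1, 6), Mul(-5, -2)) = Mul(Rational(-1, 6), 10) = Rational(-5, 3) ≈ -1.6667)
Function('L')(E, v) = Add(-35, Mul(Rational(-1, 2), Pow(v, -1), Add(-34, E))) (Function('L')(E, v) = Add(-35, Mul(-1, Mul(Add(-34, E), Pow(Mul(2, v), -1)))) = Add(-35, Mul(-1, Mul(Add(-34, E), Mul(Rational(1, 2), Pow(v, -1))))) = Add(-35, Mul(-1, Mul(Rational(1, 2), Pow(v, -1), Add(-34, E)))) = Add(-35, Mul(Rational(-1, 2), Pow(v, -1), Add(-34, E))))
Add(Function('L')(w, -16), Mul(-1, Pow(Add(Mul(-3, -6), C), 2))) = Add(Mul(Rational(1, 2), Pow(-16, -1), Add(34, Mul(-1, Rational(-5, 3)), Mul(-70, -16))), Mul(-1, Pow(Add(Mul(-3, -6), 121), 2))) = Add(Mul(Rational(1, 2), Rational(-1, 16), Add(34, Rational(5, 3), 1120)), Mul(-1, Pow(Add(18, 121), 2))) = Add(Mul(Rational(1, 2), Rational(-1, 16), Rational(3467, 3)), Mul(-1, Pow(139, 2))) = Add(Rational(-3467, 96), Mul(-1, 19321)) = Add(Rational(-3467, 96), -19321) = Rational(-1858283, 96)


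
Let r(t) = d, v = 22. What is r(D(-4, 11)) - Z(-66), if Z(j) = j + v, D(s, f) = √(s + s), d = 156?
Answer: 200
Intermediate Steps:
D(s, f) = √2*√s (D(s, f) = √(2*s) = √2*√s)
r(t) = 156
Z(j) = 22 + j (Z(j) = j + 22 = 22 + j)
r(D(-4, 11)) - Z(-66) = 156 - (22 - 66) = 156 - 1*(-44) = 156 + 44 = 200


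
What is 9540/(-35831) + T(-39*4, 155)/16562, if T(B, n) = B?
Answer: -6291966/22824347 ≈ -0.27567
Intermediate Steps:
9540/(-35831) + T(-39*4, 155)/16562 = 9540/(-35831) - 39*4/16562 = 9540*(-1/35831) - 156*1/16562 = -9540/35831 - 6/637 = -6291966/22824347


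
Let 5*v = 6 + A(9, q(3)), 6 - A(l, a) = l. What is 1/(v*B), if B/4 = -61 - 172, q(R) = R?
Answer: -5/2796 ≈ -0.0017883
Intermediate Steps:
A(l, a) = 6 - l
v = 3/5 (v = (6 + (6 - 1*9))/5 = (6 + (6 - 9))/5 = (6 - 3)/5 = (1/5)*3 = 3/5 ≈ 0.60000)
B = -932 (B = 4*(-61 - 172) = 4*(-233) = -932)
1/(v*B) = 1/((3/5)*(-932)) = 1/(-2796/5) = -5/2796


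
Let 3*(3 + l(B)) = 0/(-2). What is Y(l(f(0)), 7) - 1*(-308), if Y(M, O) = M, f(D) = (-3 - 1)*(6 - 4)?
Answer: 305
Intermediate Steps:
f(D) = -8 (f(D) = -4*2 = -8)
l(B) = -3 (l(B) = -3 + (0/(-2))/3 = -3 + (0*(-1/2))/3 = -3 + (1/3)*0 = -3 + 0 = -3)
Y(l(f(0)), 7) - 1*(-308) = -3 - 1*(-308) = -3 + 308 = 305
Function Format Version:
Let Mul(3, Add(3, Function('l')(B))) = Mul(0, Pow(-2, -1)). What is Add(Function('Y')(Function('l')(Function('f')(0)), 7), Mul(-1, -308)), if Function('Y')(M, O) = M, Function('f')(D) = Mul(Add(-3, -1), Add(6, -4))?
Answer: 305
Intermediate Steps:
Function('f')(D) = -8 (Function('f')(D) = Mul(-4, 2) = -8)
Function('l')(B) = -3 (Function('l')(B) = Add(-3, Mul(Rational(1, 3), Mul(0, Pow(-2, -1)))) = Add(-3, Mul(Rational(1, 3), Mul(0, Rational(-1, 2)))) = Add(-3, Mul(Rational(1, 3), 0)) = Add(-3, 0) = -3)
Add(Function('Y')(Function('l')(Function('f')(0)), 7), Mul(-1, -308)) = Add(-3, Mul(-1, -308)) = Add(-3, 308) = 305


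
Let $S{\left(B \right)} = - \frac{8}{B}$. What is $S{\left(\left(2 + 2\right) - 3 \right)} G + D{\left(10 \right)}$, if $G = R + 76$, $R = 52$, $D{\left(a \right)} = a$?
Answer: $-1014$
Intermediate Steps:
$G = 128$ ($G = 52 + 76 = 128$)
$S{\left(\left(2 + 2\right) - 3 \right)} G + D{\left(10 \right)} = - \frac{8}{\left(2 + 2\right) - 3} \cdot 128 + 10 = - \frac{8}{4 - 3} \cdot 128 + 10 = - \frac{8}{1} \cdot 128 + 10 = \left(-8\right) 1 \cdot 128 + 10 = \left(-8\right) 128 + 10 = -1024 + 10 = -1014$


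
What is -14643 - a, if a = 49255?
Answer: -63898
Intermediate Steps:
-14643 - a = -14643 - 1*49255 = -14643 - 49255 = -63898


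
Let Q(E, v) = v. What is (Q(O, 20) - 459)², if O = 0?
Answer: 192721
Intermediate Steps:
(Q(O, 20) - 459)² = (20 - 459)² = (-439)² = 192721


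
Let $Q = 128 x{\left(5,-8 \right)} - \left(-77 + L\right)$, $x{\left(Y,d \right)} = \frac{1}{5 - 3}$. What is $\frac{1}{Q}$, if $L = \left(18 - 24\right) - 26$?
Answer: $\frac{1}{173} \approx 0.0057803$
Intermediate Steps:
$x{\left(Y,d \right)} = \frac{1}{2}$
$L = -32$ ($L = -6 - 26 = -32$)
$Q = 173$ ($Q = 128 \cdot \frac{1}{2} + \left(77 - -32\right) = 64 + \left(77 + 32\right) = 64 + 109 = 173$)
$\frac{1}{Q} = \frac{1}{173}$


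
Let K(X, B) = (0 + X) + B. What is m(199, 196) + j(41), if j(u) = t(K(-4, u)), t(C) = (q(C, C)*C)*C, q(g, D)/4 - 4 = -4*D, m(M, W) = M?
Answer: -788345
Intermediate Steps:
q(g, D) = 16 - 16*D (q(g, D) = 16 + 4*(-4*D) = 16 - 16*D)
K(X, B) = B + X (K(X, B) = X + B = B + X)
t(C) = C²*(16 - 16*C) (t(C) = ((16 - 16*C)*C)*C = (C*(16 - 16*C))*C = C²*(16 - 16*C))
j(u) = 16*(-4 + u)²*(5 - u) (j(u) = 16*(u - 4)²*(1 - (u - 4)) = 16*(-4 + u)²*(1 - (-4 + u)) = 16*(-4 + u)²*(1 + (4 - u)) = 16*(-4 + u)²*(5 - u))
m(199, 196) + j(41) = 199 + 16*(-4 + 41)²*(5 - 1*41) = 199 + 16*37²*(5 - 41) = 199 + 16*1369*(-36) = 199 - 788544 = -788345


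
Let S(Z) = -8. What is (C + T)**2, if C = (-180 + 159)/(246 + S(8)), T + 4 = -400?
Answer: 188760121/1156 ≈ 1.6329e+5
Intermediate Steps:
T = -404 (T = -4 - 400 = -404)
C = -3/34 (C = (-180 + 159)/(246 - 8) = -21/238 = -21*1/238 = -3/34 ≈ -0.088235)
(C + T)**2 = (-3/34 - 404)**2 = (-13739/34)**2 = 188760121/1156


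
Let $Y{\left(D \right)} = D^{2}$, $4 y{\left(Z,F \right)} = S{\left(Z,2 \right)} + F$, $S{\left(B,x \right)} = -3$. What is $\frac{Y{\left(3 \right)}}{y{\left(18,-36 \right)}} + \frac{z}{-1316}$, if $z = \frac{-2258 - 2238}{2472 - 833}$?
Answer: $- \frac{6456160}{7010003} \approx -0.92099$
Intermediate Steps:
$y{\left(Z,F \right)} = - \frac{3}{4} + \frac{F}{4}$ ($y{\left(Z,F \right)} = \frac{-3 + F}{4} = - \frac{3}{4} + \frac{F}{4}$)
$z = - \frac{4496}{1639} \approx -2.7431$
$\frac{Y{\left(3 \right)}}{y{\left(18,-36 \right)}} + \frac{z}{-1316} = \frac{3^{2}}{- \frac{3}{4} + \frac{1}{4} \left(-36\right)} - \frac{4496}{1639 \left(-1316\right)} = \frac{9}{- \frac{3}{4} - 9} - - \frac{1124}{539231} = \frac{9}{- \frac{39}{4}} + \frac{1124}{539231} = 9 \left(- \frac{4}{39}\right) + \frac{1124}{539231} = - \frac{12}{13} + \frac{1124}{539231} = - \frac{6456160}{7010003}$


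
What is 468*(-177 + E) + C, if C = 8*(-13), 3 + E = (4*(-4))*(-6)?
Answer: -39416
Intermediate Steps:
E = 93 (E = -3 + (4*(-4))*(-6) = -3 - 16*(-6) = -3 + 96 = 93)
C = -104
468*(-177 + E) + C = 468*(-177 + 93) - 104 = 468*(-84) - 104 = -39312 - 104 = -39416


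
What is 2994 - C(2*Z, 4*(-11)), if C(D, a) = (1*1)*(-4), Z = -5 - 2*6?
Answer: 2998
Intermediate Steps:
Z = -17 (Z = -5 - 12 = -17)
C(D, a) = -4 (C(D, a) = 1*(-4) = -4)
2994 - C(2*Z, 4*(-11)) = 2994 - 1*(-4) = 2994 + 4 = 2998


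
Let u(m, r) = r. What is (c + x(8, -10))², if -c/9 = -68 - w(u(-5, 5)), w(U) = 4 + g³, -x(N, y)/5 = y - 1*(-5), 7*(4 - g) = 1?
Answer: 166452576196/117649 ≈ 1.4148e+6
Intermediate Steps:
g = 27/7 (g = 4 - ⅐*1 = 4 - ⅐ = 27/7 ≈ 3.8571)
x(N, y) = -25 - 5*y (x(N, y) = -5*(y - 1*(-5)) = -5*(y + 5) = -5*(5 + y) = -25 - 5*y)
w(U) = 21055/343 (w(U) = 4 + (27/7)³ = 4 + 19683/343 = 21055/343)
c = 399411/343 (c = -9*(-68 - 1*21055/343) = -9*(-68 - 21055/343) = -9*(-44379/343) = 399411/343 ≈ 1164.5)
(c + x(8, -10))² = (399411/343 + (-25 - 5*(-10)))² = (399411/343 + (-25 + 50))² = (399411/343 + 25)² = (407986/343)² = 166452576196/117649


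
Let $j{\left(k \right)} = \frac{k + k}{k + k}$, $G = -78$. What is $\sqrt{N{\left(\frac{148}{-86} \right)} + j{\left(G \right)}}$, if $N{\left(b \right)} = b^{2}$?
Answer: $\frac{5 \sqrt{293}}{43} \approx 1.9904$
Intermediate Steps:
$j{\left(k \right)} = 1$ ($j{\left(k \right)} = \frac{2 k}{2 k} = 2 k \frac{1}{2 k} = 1$)
$\sqrt{N{\left(\frac{148}{-86} \right)} + j{\left(G \right)}} = \sqrt{\left(\frac{148}{-86}\right)^{2} + 1} = \sqrt{\left(148 \left(- \frac{1}{86}\right)\right)^{2} + 1} = \sqrt{\left(- \frac{74}{43}\right)^{2} + 1} = \sqrt{\frac{5476}{1849} + 1} = \sqrt{\frac{7325}{1849}} = \frac{5 \sqrt{293}}{43}$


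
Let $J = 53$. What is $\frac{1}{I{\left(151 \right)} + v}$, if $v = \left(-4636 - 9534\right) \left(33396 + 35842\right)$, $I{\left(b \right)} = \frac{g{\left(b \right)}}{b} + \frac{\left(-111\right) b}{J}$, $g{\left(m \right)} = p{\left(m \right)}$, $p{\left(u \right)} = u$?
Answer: $- \frac{53}{51998447088} \approx -1.0193 \cdot 10^{-9}$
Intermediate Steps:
$g{\left(m \right)} = m$
$I{\left(b \right)} = 1 - \frac{111 b}{53}$ ($I{\left(b \right)} = \frac{b}{b} + \frac{\left(-111\right) b}{53} = 1 + - 111 b \frac{1}{53} = 1 - \frac{111 b}{53}$)
$v = -981102460$ ($v = \left(-14170\right) 69238 = -981102460$)
$\frac{1}{I{\left(151 \right)} + v} = \frac{1}{\left(1 - \frac{16761}{53}\right) - 981102460} = \frac{1}{- \frac{16708}{53} - 981102460} = \frac{1}{- \frac{51998447088}{53}} = - \frac{53}{51998447088}$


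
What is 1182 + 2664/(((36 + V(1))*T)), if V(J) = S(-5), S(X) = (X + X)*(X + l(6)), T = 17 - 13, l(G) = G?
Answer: 15699/13 ≈ 1207.6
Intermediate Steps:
T = 4
S(X) = 2*X*(6 + X) (S(X) = (X + X)*(X + 6) = (2*X)*(6 + X) = 2*X*(6 + X))
V(J) = -10 (V(J) = 2*(-5)*(6 - 5) = 2*(-5)*1 = -10)
1182 + 2664/(((36 + V(1))*T)) = 1182 + 2664/(((36 - 10)*4)) = 1182 + 2664/((26*4)) = 1182 + 2664/104 = 1182 + 2664*(1/104) = 1182 + 333/13 = 15699/13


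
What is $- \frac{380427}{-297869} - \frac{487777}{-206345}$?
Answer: $\frac{223792856528}{61463778805} \approx 3.6411$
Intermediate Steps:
$- \frac{380427}{-297869} - \frac{487777}{-206345} = \left(-380427\right) \left(- \frac{1}{297869}\right) - - \frac{487777}{206345} = \frac{380427}{297869} + \frac{487777}{206345} = \frac{223792856528}{61463778805}$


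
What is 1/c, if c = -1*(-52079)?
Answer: 1/52079 ≈ 1.9202e-5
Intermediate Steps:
c = 52079
1/c = 1/52079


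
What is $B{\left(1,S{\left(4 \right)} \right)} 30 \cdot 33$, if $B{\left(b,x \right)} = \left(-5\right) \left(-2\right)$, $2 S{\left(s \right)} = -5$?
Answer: $9900$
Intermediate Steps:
$S{\left(s \right)} = - \frac{5}{2}$ ($S{\left(s \right)} = \frac{1}{2} \left(-5\right) = - \frac{5}{2}$)
$B{\left(b,x \right)} = 10$
$B{\left(1,S{\left(4 \right)} \right)} 30 \cdot 33 = 10 \cdot 30 \cdot 33 = 300 \cdot 33 = 9900$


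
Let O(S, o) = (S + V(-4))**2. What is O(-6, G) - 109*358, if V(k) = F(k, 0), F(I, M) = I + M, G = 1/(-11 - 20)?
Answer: -38922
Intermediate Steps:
G = -1/31 (G = 1/(-31) = -1/31 ≈ -0.032258)
V(k) = k (V(k) = k + 0 = k)
O(S, o) = (-4 + S)**2 (O(S, o) = (S - 4)**2 = (-4 + S)**2)
O(-6, G) - 109*358 = (-4 - 6)**2 - 109*358 = (-10)**2 - 39022 = 100 - 39022 = -38922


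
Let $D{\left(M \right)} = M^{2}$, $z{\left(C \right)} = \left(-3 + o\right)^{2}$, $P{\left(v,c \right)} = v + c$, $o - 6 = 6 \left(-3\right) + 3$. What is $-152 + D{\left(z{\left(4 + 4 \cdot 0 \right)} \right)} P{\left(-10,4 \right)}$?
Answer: $-124568$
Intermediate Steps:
$o = -9$ ($o = 6 + \left(6 \left(-3\right) + 3\right) = 6 + \left(-18 + 3\right) = 6 - 15 = -9$)
$P{\left(v,c \right)} = c + v$
$z{\left(C \right)} = 144$ ($z{\left(C \right)} = \left(-3 - 9\right)^{2} = \left(-12\right)^{2} = 144$)
$-152 + D{\left(z{\left(4 + 4 \cdot 0 \right)} \right)} P{\left(-10,4 \right)} = -152 + 144^{2} \left(4 - 10\right) = -152 + 20736 \left(-6\right) = -152 - 124416 = -124568$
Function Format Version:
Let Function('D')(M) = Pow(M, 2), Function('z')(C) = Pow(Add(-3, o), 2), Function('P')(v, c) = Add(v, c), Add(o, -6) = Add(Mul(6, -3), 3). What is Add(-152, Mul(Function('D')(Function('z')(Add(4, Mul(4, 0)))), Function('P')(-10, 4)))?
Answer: -124568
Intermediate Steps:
o = -9 (o = Add(6, Add(Mul(6, -3), 3)) = Add(6, Add(-18, 3)) = Add(6, -15) = -9)
Function('P')(v, c) = Add(c, v)
Function('z')(C) = 144 (Function('z')(C) = Pow(Add(-3, -9), 2) = Pow(-12, 2) = 144)
Add(-152, Mul(Function('D')(Function('z')(Add(4, Mul(4, 0)))), Function('P')(-10, 4))) = Add(-152, Mul(Pow(144, 2), Add(4, -10))) = Add(-152, Mul(20736, -6)) = Add(-152, -124416) = -124568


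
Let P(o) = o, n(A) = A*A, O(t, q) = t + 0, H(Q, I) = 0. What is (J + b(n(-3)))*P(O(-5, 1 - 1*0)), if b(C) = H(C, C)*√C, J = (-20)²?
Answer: -2000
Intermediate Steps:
J = 400
O(t, q) = t
n(A) = A²
b(C) = 0 (b(C) = 0*√C = 0)
(J + b(n(-3)))*P(O(-5, 1 - 1*0)) = (400 + 0)*(-5) = 400*(-5) = -2000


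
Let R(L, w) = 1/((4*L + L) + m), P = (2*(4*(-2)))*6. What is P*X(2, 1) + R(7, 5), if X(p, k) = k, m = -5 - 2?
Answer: -2687/28 ≈ -95.964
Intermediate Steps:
m = -7
P = -96 (P = (2*(-8))*6 = -16*6 = -96)
R(L, w) = 1/(-7 + 5*L) (R(L, w) = 1/((4*L + L) - 7) = 1/(5*L - 7) = 1/(-7 + 5*L))
P*X(2, 1) + R(7, 5) = -96*1 + 1/(-7 + 5*7) = -96 + 1/(-7 + 35) = -96 + 1/28 = -2687/28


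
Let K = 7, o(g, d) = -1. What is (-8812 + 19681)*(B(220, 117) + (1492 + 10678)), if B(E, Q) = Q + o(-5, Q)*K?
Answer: 133471320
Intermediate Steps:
B(E, Q) = -7 + Q (B(E, Q) = Q - 1*7 = Q - 7 = -7 + Q)
(-8812 + 19681)*(B(220, 117) + (1492 + 10678)) = (-8812 + 19681)*((-7 + 117) + (1492 + 10678)) = 10869*(110 + 12170) = 10869*12280 = 133471320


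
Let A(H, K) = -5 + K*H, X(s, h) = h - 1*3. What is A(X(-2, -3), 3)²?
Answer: 529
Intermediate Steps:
X(s, h) = -3 + h (X(s, h) = h - 3 = -3 + h)
A(H, K) = -5 + H*K
A(X(-2, -3), 3)² = (-5 + (-3 - 3)*3)² = (-5 - 6*3)² = (-5 - 18)² = (-23)² = 529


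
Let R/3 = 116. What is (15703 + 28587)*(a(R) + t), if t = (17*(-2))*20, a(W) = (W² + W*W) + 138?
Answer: 10703387140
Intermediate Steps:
R = 348 (R = 3*116 = 348)
a(W) = 138 + 2*W² (a(W) = (W² + W²) + 138 = 2*W² + 138 = 138 + 2*W²)
t = -680 (t = -34*20 = -680)
(15703 + 28587)*(a(R) + t) = (15703 + 28587)*((138 + 2*348²) - 680) = 44290*((138 + 2*121104) - 680) = 44290*((138 + 242208) - 680) = 44290*(242346 - 680) = 44290*241666 = 10703387140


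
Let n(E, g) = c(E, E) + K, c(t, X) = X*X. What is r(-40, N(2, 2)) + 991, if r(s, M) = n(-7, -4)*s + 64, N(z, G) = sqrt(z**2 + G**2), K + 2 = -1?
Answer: -785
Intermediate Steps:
c(t, X) = X**2
K = -3 (K = -2 - 1 = -3)
n(E, g) = -3 + E**2 (n(E, g) = E**2 - 3 = -3 + E**2)
N(z, G) = sqrt(G**2 + z**2)
r(s, M) = 64 + 46*s (r(s, M) = (-3 + (-7)**2)*s + 64 = (-3 + 49)*s + 64 = 46*s + 64 = 64 + 46*s)
r(-40, N(2, 2)) + 991 = (64 + 46*(-40)) + 991 = (64 - 1840) + 991 = -1776 + 991 = -785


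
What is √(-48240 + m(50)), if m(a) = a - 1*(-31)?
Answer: 3*I*√5351 ≈ 219.45*I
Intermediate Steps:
m(a) = 31 + a (m(a) = a + 31 = 31 + a)
√(-48240 + m(50)) = √(-48240 + (31 + 50)) = √(-48240 + 81) = √(-48159) = 3*I*√5351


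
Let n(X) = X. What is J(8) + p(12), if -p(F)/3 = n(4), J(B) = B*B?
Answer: 52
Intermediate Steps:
J(B) = B**2
p(F) = -12 (p(F) = -3*4 = -12)
J(8) + p(12) = 8**2 - 12 = 64 - 12 = 52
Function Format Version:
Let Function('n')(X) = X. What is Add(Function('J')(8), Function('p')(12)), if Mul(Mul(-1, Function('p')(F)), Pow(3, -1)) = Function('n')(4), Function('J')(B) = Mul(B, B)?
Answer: 52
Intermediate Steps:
Function('J')(B) = Pow(B, 2)
Function('p')(F) = -12 (Function('p')(F) = Mul(-3, 4) = -12)
Add(Function('J')(8), Function('p')(12)) = Add(Pow(8, 2), -12) = Add(64, -12) = 52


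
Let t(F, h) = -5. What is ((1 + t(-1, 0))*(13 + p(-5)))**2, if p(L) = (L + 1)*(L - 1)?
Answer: 21904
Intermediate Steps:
p(L) = (1 + L)*(-1 + L)
((1 + t(-1, 0))*(13 + p(-5)))**2 = ((1 - 5)*(13 + (-1 + (-5)**2)))**2 = (-4*(13 + (-1 + 25)))**2 = (-4*(13 + 24))**2 = (-4*37)**2 = (-148)**2 = 21904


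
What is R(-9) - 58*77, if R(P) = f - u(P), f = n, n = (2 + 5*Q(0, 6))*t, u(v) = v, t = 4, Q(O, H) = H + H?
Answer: -4209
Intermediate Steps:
Q(O, H) = 2*H
n = 248 (n = (2 + 5*(2*6))*4 = (2 + 5*12)*4 = (2 + 60)*4 = 62*4 = 248)
f = 248
R(P) = 248 - P
R(-9) - 58*77 = (248 - 1*(-9)) - 58*77 = (248 + 9) - 4466 = 257 - 4466 = -4209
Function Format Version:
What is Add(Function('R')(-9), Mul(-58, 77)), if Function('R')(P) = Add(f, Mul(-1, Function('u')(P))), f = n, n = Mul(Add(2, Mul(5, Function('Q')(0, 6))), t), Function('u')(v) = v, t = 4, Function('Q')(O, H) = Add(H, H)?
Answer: -4209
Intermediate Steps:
Function('Q')(O, H) = Mul(2, H)
n = 248 (n = Mul(Add(2, Mul(5, Mul(2, 6))), 4) = Mul(Add(2, Mul(5, 12)), 4) = Mul(Add(2, 60), 4) = Mul(62, 4) = 248)
f = 248
Function('R')(P) = Add(248, Mul(-1, P))
Add(Function('R')(-9), Mul(-58, 77)) = Add(Add(248, Mul(-1, -9)), Mul(-58, 77)) = Add(Add(248, 9), -4466) = Add(257, -4466) = -4209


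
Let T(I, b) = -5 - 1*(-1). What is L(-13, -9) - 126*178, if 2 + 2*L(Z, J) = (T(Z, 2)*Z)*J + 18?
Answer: -22654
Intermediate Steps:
T(I, b) = -4 (T(I, b) = -5 + 1 = -4)
L(Z, J) = 8 - 2*J*Z (L(Z, J) = -1 + ((-4*Z)*J + 18)/2 = -1 + (-4*J*Z + 18)/2 = -1 + (18 - 4*J*Z)/2 = -1 + (9 - 2*J*Z) = 8 - 2*J*Z)
L(-13, -9) - 126*178 = (8 - 2*(-9)*(-13)) - 126*178 = (8 - 234) - 22428 = -226 - 22428 = -22654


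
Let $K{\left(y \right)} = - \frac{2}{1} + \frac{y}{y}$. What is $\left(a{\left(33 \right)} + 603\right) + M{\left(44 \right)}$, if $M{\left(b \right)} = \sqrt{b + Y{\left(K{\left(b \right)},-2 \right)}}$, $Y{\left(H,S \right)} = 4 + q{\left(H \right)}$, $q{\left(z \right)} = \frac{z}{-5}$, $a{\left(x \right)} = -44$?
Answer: $559 + \frac{\sqrt{1205}}{5} \approx 565.94$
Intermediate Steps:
$K{\left(y \right)} = -1$ ($K{\left(y \right)} = \left(-2\right) 1 + 1 = -2 + 1 = -1$)
$q{\left(z \right)} = - \frac{z}{5}$ ($q{\left(z \right)} = z \left(- \frac{1}{5}\right) = - \frac{z}{5}$)
$Y{\left(H,S \right)} = 4 - \frac{H}{5}$
$M{\left(b \right)} = \sqrt{\frac{21}{5} + b}$ ($M{\left(b \right)} = \sqrt{b + \left(4 - - \frac{1}{5}\right)} = \sqrt{b + \left(4 + \frac{1}{5}\right)} = \sqrt{b + \frac{21}{5}} = \sqrt{\frac{21}{5} + b}$)
$\left(a{\left(33 \right)} + 603\right) + M{\left(44 \right)} = \left(-44 + 603\right) + \frac{\sqrt{105 + 25 \cdot 44}}{5} = 559 + \frac{\sqrt{105 + 1100}}{5} = 559 + \frac{\sqrt{1205}}{5}$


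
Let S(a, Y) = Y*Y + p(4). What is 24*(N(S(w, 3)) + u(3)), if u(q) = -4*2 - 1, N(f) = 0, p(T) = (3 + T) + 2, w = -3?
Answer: -216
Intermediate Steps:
p(T) = 5 + T
S(a, Y) = 9 + Y**2 (S(a, Y) = Y*Y + (5 + 4) = Y**2 + 9 = 9 + Y**2)
u(q) = -9 (u(q) = -8 - 1 = -9)
24*(N(S(w, 3)) + u(3)) = 24*(0 - 9) = 24*(-9) = -216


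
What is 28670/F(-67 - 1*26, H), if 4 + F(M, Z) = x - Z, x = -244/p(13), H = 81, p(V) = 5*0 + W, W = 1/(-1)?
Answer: 28670/159 ≈ 180.31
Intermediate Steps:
W = -1
p(V) = -1 (p(V) = 5*0 - 1 = 0 - 1 = -1)
x = 244 (x = -244/(-1) = -244*(-1) = 244)
F(M, Z) = 240 - Z (F(M, Z) = -4 + (244 - Z) = 240 - Z)
28670/F(-67 - 1*26, H) = 28670/(240 - 1*81) = 28670/(240 - 81) = 28670/159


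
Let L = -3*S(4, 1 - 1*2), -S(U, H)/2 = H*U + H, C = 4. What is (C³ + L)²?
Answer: 1156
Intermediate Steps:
S(U, H) = -2*H - 2*H*U (S(U, H) = -2*(H*U + H) = -2*(H + H*U) = -2*H - 2*H*U)
L = -30 (L = -(-6)*(1 - 1*2)*(1 + 4) = -(-6)*(1 - 2)*5 = -(-6)*(-1)*5 = -3*10 = -30)
(C³ + L)² = (4³ - 30)² = (64 - 30)² = 34² = 1156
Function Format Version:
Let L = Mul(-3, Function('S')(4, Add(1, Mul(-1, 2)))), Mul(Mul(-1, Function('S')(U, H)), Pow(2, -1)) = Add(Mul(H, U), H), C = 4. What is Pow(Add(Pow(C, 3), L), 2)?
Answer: 1156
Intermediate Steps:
Function('S')(U, H) = Add(Mul(-2, H), Mul(-2, H, U)) (Function('S')(U, H) = Mul(-2, Add(Mul(H, U), H)) = Mul(-2, Add(H, Mul(H, U))) = Add(Mul(-2, H), Mul(-2, H, U)))
L = -30 (L = Mul(-3, Mul(-2, Add(1, Mul(-1, 2)), Add(1, 4))) = Mul(-3, Mul(-2, Add(1, -2), 5)) = Mul(-3, Mul(-2, -1, 5)) = Mul(-3, 10) = -30)
Pow(Add(Pow(C, 3), L), 2) = Pow(Add(Pow(4, 3), -30), 2) = Pow(Add(64, -30), 2) = Pow(34, 2) = 1156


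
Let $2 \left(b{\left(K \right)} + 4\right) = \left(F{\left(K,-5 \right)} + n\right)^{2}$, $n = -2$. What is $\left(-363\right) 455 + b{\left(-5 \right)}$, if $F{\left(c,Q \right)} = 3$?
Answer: $- \frac{330337}{2} \approx -1.6517 \cdot 10^{5}$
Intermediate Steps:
$b{\left(K \right)} = - \frac{7}{2}$ ($b{\left(K \right)} = -4 + \frac{\left(3 - 2\right)^{2}}{2} = -4 + \frac{1^{2}}{2} = -4 + \frac{1}{2} \cdot 1 = -4 + \frac{1}{2} = - \frac{7}{2}$)
$\left(-363\right) 455 + b{\left(-5 \right)} = \left(-363\right) 455 - \frac{7}{2} = -165165 - \frac{7}{2} = - \frac{330337}{2}$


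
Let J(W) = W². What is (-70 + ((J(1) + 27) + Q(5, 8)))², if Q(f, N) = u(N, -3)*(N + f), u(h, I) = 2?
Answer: 256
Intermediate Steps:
Q(f, N) = 2*N + 2*f (Q(f, N) = 2*(N + f) = 2*N + 2*f)
(-70 + ((J(1) + 27) + Q(5, 8)))² = (-70 + ((1² + 27) + (2*8 + 2*5)))² = (-70 + ((1 + 27) + (16 + 10)))² = (-70 + (28 + 26))² = (-70 + 54)² = (-16)² = 256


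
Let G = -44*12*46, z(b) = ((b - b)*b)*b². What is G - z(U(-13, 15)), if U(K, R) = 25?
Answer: -24288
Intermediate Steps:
z(b) = 0 (z(b) = (0*b)*b² = 0*b² = 0)
G = -24288 (G = -528*46 = -24288)
G - z(U(-13, 15)) = -24288 - 1*0 = -24288 + 0 = -24288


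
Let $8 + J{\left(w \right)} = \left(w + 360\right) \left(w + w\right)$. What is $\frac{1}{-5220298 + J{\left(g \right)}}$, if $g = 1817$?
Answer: $\frac{1}{2690912} \approx 3.7162 \cdot 10^{-7}$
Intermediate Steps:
$J{\left(w \right)} = -8 + 2 w \left(360 + w\right)$ ($J{\left(w \right)} = -8 + \left(w + 360\right) \left(w + w\right) = -8 + \left(360 + w\right) 2 w = -8 + 2 w \left(360 + w\right)$)
$\frac{1}{-5220298 + J{\left(g \right)}} = \frac{1}{-5220298 + \left(-8 + 2 \cdot 1817^{2} + 720 \cdot 1817\right)} = \frac{1}{-5220298 + \left(-8 + 2 \cdot 3301489 + 1308240\right)} = \frac{1}{-5220298 + \left(-8 + 6602978 + 1308240\right)} = \frac{1}{-5220298 + 7911210} = \frac{1}{2690912}$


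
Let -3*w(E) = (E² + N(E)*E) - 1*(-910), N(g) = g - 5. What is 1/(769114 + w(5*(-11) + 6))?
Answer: 3/2301385 ≈ 1.3036e-6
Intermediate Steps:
N(g) = -5 + g
w(E) = -910/3 - E²/3 - E*(-5 + E)/3 (w(E) = -((E² + (-5 + E)*E) - 1*(-910))/3 = -((E² + E*(-5 + E)) + 910)/3 = -(910 + E² + E*(-5 + E))/3 = -910/3 - E²/3 - E*(-5 + E)/3)
1/(769114 + w(5*(-11) + 6)) = 1/(769114 + (-910/3 - 2*(5*(-11) + 6)²/3 + 5*(5*(-11) + 6)/3)) = 1/(769114 + (-910/3 - 2*(-55 + 6)²/3 + 5*(-55 + 6)/3)) = 1/(769114 + (-910/3 - ⅔*(-49)² + (5/3)*(-49))) = 1/(769114 + (-910/3 - ⅔*2401 - 245/3)) = 1/(769114 + (-910/3 - 4802/3 - 245/3)) = 1/(769114 - 5957/3) = 1/(2301385/3) = 3/2301385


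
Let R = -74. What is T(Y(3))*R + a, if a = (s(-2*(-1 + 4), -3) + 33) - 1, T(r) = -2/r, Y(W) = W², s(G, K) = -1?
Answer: 427/9 ≈ 47.444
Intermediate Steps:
a = 31 (a = (-1 + 33) - 1 = 32 - 1 = 31)
T(Y(3))*R + a = -2/(3²)*(-74) + 31 = -2/9*(-74) + 31 = 148/9 + 31 = 427/9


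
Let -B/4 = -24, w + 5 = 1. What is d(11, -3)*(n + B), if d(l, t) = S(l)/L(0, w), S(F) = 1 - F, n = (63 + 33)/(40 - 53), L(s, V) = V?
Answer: 2880/13 ≈ 221.54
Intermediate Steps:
w = -4 (w = -5 + 1 = -4)
B = 96 (B = -4*(-24) = 96)
n = -96/13 (n = 96/(-13) = 96*(-1/13) = -96/13 ≈ -7.3846)
d(l, t) = -¼ + l/4 (d(l, t) = (1 - l)/(-4) = (1 - l)*(-¼) = -¼ + l/4)
d(11, -3)*(n + B) = (-¼ + (¼)*11)*(-96/13 + 96) = (-¼ + 11/4)*(1152/13) = (5/2)*(1152/13) = 2880/13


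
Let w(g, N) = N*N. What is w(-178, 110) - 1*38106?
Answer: -26006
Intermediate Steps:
w(g, N) = N²
w(-178, 110) - 1*38106 = 110² - 1*38106 = 12100 - 38106 = -26006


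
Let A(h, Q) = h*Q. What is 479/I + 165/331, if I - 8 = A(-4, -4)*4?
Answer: 170429/23832 ≈ 7.1513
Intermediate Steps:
A(h, Q) = Q*h
I = 72 (I = 8 - 4*(-4)*4 = 8 + 16*4 = 8 + 64 = 72)
479/I + 165/331 = 479/72 + 165/331 = 170429/23832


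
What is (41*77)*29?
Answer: 91553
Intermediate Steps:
(41*77)*29 = 3157*29 = 91553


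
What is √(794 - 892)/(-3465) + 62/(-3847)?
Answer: -62/3847 - I*√2/495 ≈ -0.016116 - 0.002857*I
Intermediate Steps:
√(794 - 892)/(-3465) + 62/(-3847) = √(-98)*(-1/3465) + 62*(-1/3847) = (7*I*√2)*(-1/3465) - 62/3847 = -I*√2/495 - 62/3847 = -62/3847 - I*√2/495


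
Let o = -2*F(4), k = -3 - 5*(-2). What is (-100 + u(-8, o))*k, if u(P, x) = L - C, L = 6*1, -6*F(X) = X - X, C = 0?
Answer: -658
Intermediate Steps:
F(X) = 0 (F(X) = -(X - X)/6 = -1/6*0 = 0)
k = 7 (k = -3 + 10 = 7)
L = 6
o = 0 (o = -2*0 = 0)
u(P, x) = 6 (u(P, x) = 6 - 1*0 = 6 + 0 = 6)
(-100 + u(-8, o))*k = (-100 + 6)*7 = -94*7 = -658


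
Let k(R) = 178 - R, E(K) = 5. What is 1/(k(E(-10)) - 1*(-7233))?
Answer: 1/7406 ≈ 0.00013503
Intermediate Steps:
1/(k(E(-10)) - 1*(-7233)) = 1/((178 - 1*5) - 1*(-7233)) = 1/((178 - 5) + 7233) = 1/(173 + 7233) = 1/7406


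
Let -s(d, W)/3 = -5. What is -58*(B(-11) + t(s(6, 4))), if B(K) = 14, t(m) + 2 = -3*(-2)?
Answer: -1044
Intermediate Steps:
s(d, W) = 15 (s(d, W) = -3*(-5) = 15)
t(m) = 4 (t(m) = -2 - 3*(-2) = -2 + 6 = 4)
-58*(B(-11) + t(s(6, 4))) = -58*(14 + 4) = -58*18 = -1044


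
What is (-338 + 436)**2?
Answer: 9604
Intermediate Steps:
(-338 + 436)**2 = 98**2 = 9604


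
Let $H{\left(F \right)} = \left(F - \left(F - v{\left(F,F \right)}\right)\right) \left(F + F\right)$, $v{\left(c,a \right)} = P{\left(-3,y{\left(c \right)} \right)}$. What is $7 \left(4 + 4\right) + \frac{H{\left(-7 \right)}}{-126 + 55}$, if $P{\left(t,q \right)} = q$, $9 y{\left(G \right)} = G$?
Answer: $\frac{35686}{639} \approx 55.847$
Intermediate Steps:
$y{\left(G \right)} = \frac{G}{9}$
$v{\left(c,a \right)} = \frac{c}{9}$
$H{\left(F \right)} = \frac{2 F^{2}}{9}$ ($H{\left(F \right)} = \left(F + \left(\frac{F}{9} - F\right)\right) \left(F + F\right) = \left(F - \frac{8 F}{9}\right) 2 F = \frac{F}{9} \cdot 2 F = \frac{2 F^{2}}{9}$)
$7 \left(4 + 4\right) + \frac{H{\left(-7 \right)}}{-126 + 55} = 7 \left(4 + 4\right) + \frac{\frac{2}{9} \left(-7\right)^{2}}{-126 + 55} = 7 \cdot 8 + \frac{\frac{2}{9} \cdot 49}{-71} = 56 + \frac{98}{9} \left(- \frac{1}{71}\right) = 56 - \frac{98}{639} = \frac{35686}{639}$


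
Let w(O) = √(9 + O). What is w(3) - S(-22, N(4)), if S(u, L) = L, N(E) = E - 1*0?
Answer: -4 + 2*√3 ≈ -0.53590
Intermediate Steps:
N(E) = E (N(E) = E + 0 = E)
w(3) - S(-22, N(4)) = √(9 + 3) - 1*4 = √12 - 4 = 2*√3 - 4 = -4 + 2*√3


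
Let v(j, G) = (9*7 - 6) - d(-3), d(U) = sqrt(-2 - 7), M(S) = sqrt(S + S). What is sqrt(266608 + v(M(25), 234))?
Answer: sqrt(266665 - 3*I) ≈ 516.4 - 0.003*I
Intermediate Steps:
M(S) = sqrt(2)*sqrt(S) (M(S) = sqrt(2*S) = sqrt(2)*sqrt(S))
d(U) = 3*I (d(U) = sqrt(-9) = 3*I)
v(j, G) = 57 - 3*I (v(j, G) = (9*7 - 6) - 3*I = (63 - 6) - 3*I = 57 - 3*I)
sqrt(266608 + v(M(25), 234)) = sqrt(266608 + (57 - 3*I)) = sqrt(266665 - 3*I)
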